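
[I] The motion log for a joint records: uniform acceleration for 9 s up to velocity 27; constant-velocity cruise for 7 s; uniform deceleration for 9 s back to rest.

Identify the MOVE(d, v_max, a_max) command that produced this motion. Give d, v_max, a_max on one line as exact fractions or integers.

d=432 v_max=27 a_max=3

a_max = 27/9 = 3
d_a = ½·27·9 = 243/2; d_c = 27·7 = 189
d = 2·243/2 + 189 = 432
t_c = 7 > 0 → v_max = v_peak = 27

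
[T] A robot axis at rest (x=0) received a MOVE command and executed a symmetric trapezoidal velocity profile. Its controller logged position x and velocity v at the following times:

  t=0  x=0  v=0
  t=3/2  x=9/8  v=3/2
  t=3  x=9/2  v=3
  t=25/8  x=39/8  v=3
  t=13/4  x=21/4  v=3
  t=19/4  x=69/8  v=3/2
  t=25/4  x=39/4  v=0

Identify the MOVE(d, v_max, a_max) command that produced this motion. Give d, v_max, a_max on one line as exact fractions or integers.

final state: t=25/4, x=39/4, v=0 → d = 39/4
a_max = (3/2−0)/(3/2−0) = 1
max v = 3 over t∈[3,13/4] → v_max = 3
check: 3·(3+1/4) = 39/4 ✓

d=39/4 v_max=3 a_max=1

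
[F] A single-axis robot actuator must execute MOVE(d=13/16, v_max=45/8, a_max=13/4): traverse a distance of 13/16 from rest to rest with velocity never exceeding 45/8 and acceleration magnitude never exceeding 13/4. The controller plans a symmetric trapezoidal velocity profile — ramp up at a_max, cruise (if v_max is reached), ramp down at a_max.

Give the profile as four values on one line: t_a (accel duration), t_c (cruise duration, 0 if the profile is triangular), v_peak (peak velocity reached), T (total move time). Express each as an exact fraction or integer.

v_max²/a_max = (45/8)²/(13/4) = 2025/208
13/16 < 2025/208 ⇒ no cruise
v_peak = √(13/16·13/4) = √(169/64) = 13/8
t_a = (13/8)/(13/4) = 1/2; t_c = 0
T = 2·1/2 = 1

t_a=1/2 t_c=0 v_peak=13/8 T=1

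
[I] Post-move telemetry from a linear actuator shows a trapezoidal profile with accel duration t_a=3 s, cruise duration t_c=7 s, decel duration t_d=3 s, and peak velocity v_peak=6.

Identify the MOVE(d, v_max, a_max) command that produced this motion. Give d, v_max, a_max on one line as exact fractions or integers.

d=60 v_max=6 a_max=2

a_max = 6/3 = 2
d_a = ½·6·3 = 9; d_c = 6·7 = 42
d = 2·9 + 42 = 60
t_c = 7 > 0 so v_max = 6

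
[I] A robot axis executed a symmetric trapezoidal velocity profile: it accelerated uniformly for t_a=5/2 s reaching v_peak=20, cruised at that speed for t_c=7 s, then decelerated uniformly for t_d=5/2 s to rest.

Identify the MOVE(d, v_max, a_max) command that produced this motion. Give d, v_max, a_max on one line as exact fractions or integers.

a_max = 20/(5/2) = 8
d_a = ½·20·5/2 = 25; d_c = 20·7 = 140
d = 2·25 + 140 = 190
t_c = 7 > 0 so v_max = 20

d=190 v_max=20 a_max=8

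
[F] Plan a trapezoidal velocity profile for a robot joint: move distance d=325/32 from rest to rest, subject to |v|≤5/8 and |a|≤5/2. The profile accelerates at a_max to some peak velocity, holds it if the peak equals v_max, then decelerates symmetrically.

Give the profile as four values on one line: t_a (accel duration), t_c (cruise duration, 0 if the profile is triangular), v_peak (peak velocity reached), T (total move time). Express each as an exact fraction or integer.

(v_max)²/a_max = (5/8)²/(5/2) = 5/32
325/32 ≥ 5/32 ⇒ cruise phase
t_a = (5/8)/(5/2) = 1/4; v_peak = 5/8
d_cruise = 325/32 − 5/32 = 10; t_c = 10/(5/8) = 16
T = 2·1/4 + 16 = 33/2

t_a=1/4 t_c=16 v_peak=5/8 T=33/2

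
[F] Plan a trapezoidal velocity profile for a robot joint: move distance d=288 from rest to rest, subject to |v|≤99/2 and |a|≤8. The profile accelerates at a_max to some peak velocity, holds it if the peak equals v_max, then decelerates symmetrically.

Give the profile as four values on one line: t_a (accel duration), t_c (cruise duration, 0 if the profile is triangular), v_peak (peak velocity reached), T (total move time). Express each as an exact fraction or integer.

t_a=6 t_c=0 v_peak=48 T=12

(v_max)²/a_max = (99/2)²/8 = 9801/32
288 < 9801/32 ⇒ no cruise
v_peak = √(288·8) = √2304 = 48
t_a = 48/8 = 6; t_c = 0
T = 2·6 = 12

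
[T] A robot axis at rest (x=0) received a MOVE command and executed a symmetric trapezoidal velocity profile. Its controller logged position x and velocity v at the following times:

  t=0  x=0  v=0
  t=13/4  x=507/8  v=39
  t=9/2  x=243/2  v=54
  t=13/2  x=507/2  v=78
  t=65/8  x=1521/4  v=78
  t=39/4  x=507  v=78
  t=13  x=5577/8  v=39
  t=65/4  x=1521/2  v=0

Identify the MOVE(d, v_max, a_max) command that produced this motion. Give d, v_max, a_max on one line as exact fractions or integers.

final state: t=65/4, x=1521/2, v=0 → d = 1521/2
a_max = (39−0)/(13/4−0) = 12
max v = 78 over t∈[13/2,39/4] → v_max = 78
check: 78·(13/2+13/4) = 1521/2 ✓

d=1521/2 v_max=78 a_max=12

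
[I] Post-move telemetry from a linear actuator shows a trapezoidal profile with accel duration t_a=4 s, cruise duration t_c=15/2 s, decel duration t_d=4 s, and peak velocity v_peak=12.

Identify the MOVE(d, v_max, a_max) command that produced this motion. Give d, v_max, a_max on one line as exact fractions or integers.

a_max = 12/4 = 3
d_a = ½·12·4 = 24; d_c = 12·15/2 = 90
d = 2·24 + 90 = 138
t_c = 15/2 > 0 so v_max = 12

d=138 v_max=12 a_max=3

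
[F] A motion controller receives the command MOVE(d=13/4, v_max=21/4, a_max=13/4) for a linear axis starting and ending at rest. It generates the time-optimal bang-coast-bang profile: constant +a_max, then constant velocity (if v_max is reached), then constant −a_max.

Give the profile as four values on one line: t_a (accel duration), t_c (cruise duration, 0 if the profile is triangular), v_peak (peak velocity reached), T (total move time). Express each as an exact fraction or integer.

(v_max)²/a_max = (21/4)²/(13/4) = 441/52
13/4 < 441/52 ⇒ no cruise
v_peak = √(13/4·13/4) = √(169/16) = 13/4
t_a = (13/4)/(13/4) = 1; t_c = 0
T = 2·1 = 2

t_a=1 t_c=0 v_peak=13/4 T=2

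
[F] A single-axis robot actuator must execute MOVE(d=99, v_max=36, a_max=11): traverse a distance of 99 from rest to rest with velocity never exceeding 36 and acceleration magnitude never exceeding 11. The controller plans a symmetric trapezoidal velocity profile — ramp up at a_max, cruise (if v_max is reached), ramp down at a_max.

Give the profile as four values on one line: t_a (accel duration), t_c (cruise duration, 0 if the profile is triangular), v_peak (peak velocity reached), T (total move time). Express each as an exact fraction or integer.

v_max²/a_max = 36²/11 = 1296/11
99 < 1296/11 so t_c = 0
v_peak = √(99·11) = √1089 = 33
t_a = 33/11 = 3; t_c = 0
T = 2·3 = 6

t_a=3 t_c=0 v_peak=33 T=6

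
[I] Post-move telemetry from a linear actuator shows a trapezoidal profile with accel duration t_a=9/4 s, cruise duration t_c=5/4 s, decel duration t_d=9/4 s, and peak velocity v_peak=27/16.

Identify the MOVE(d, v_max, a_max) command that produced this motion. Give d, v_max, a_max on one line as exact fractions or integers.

a_max = (27/16)/(9/4) = 3/4
d_a = ½·27/16·9/4 = 243/128; d_c = 27/16·5/4 = 135/64
d = 2·243/128 + 135/64 = 189/32
t_c = 5/4 > 0 ⇒ limit active, v_max = 27/16

d=189/32 v_max=27/16 a_max=3/4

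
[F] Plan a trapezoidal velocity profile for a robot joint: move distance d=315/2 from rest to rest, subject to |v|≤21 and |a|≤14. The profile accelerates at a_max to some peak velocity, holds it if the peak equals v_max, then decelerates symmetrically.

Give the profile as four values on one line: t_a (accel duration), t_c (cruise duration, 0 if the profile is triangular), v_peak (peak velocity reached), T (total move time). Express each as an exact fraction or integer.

t_a=3/2 t_c=6 v_peak=21 T=9

v_max²/a_max = 21²/14 = 63/2
315/2 ≥ 63/2 ⇒ cruise phase
t_a = 21/14 = 3/2; v_peak = 21
d_cruise = 315/2 − 63/2 = 126; t_c = 126/21 = 6
T = 2·3/2 + 6 = 9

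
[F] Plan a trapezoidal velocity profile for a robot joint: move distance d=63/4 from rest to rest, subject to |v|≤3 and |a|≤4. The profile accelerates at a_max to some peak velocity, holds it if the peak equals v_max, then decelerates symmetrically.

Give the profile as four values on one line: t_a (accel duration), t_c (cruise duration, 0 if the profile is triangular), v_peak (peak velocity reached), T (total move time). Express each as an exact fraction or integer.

vₘ²/aₘ = 3²/4 = 9/4
63/4 ≥ 9/4 → trapezoidal
t_a = 3/4; v_peak = 3
d_cruise = 63/4 − 9/4 = 27/2; t_c = (27/2)/3 = 9/2
T = 2·3/4 + 9/2 = 6

t_a=3/4 t_c=9/2 v_peak=3 T=6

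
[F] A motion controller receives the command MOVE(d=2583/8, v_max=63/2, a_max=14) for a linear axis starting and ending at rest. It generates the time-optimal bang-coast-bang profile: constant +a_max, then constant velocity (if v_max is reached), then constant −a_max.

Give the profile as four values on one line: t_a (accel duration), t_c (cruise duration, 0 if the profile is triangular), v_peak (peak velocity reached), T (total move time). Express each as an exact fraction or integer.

t_a=9/4 t_c=8 v_peak=63/2 T=25/2

vₘ²/aₘ = (63/2)²/14 = 567/8
2583/8 ≥ 567/8 so v_max reached
t_a = (63/2)/14 = 9/4; v_peak = 63/2
d_cruise = 2583/8 − 567/8 = 252; t_c = 252/(63/2) = 8
T = 2·9/4 + 8 = 25/2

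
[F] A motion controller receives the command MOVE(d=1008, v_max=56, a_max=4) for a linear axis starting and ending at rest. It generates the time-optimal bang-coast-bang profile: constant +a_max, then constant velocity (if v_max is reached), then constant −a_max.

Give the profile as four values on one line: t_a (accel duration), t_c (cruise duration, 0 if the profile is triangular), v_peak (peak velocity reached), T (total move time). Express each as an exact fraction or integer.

(v_max)²/a_max = 56²/4 = 784
1008 ≥ 784 ⇒ cruise phase
t_a = 56/4 = 14; v_peak = 56
d_cruise = 1008 − 784 = 224; t_c = 224/56 = 4
T = 2·14 + 4 = 32

t_a=14 t_c=4 v_peak=56 T=32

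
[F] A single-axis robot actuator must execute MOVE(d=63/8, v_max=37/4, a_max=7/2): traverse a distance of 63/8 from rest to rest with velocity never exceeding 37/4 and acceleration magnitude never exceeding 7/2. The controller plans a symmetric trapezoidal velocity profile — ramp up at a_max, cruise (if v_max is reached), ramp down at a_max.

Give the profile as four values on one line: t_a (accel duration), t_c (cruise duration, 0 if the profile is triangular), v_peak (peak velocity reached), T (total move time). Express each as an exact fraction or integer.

v_max²/a_max = (37/4)²/(7/2) = 1369/56
63/8 < 1369/56 → triangular
v_peak = √(63/8·7/2) = √(441/16) = 21/4
t_a = (21/4)/(7/2) = 3/2; t_c = 0
T = 2·3/2 = 3

t_a=3/2 t_c=0 v_peak=21/4 T=3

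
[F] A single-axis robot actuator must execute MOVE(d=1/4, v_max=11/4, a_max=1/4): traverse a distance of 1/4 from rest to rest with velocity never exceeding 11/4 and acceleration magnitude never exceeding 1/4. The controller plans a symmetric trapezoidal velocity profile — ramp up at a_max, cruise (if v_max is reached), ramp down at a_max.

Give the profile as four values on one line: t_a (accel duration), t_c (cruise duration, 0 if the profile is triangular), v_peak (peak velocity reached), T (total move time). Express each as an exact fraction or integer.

t_a=1 t_c=0 v_peak=1/4 T=2

v_max²/a_max = (11/4)²/(1/4) = 121/4
1/4 < 121/4 → triangular
v_peak = √(1/4·1/4) = √(1/16) = 1/4
t_a = (1/4)/(1/4) = 1; t_c = 0
T = 2·1 = 2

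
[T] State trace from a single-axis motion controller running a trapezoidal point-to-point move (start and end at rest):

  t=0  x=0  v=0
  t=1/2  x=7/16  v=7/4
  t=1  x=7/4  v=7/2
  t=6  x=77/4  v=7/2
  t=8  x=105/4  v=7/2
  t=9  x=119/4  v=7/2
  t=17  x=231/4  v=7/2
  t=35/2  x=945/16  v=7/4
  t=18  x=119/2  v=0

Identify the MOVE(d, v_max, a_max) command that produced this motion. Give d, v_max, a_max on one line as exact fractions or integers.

d=119/2 v_max=7/2 a_max=7/2

final state: t=18, x=119/2, v=0 → d = 119/2
a_max = (7/4−0)/(1/2−0) = 7/2
max v = 7/2 over t∈[1,17] → v_max = 7/2
check: 7/2·(1+16) = 119/2 ✓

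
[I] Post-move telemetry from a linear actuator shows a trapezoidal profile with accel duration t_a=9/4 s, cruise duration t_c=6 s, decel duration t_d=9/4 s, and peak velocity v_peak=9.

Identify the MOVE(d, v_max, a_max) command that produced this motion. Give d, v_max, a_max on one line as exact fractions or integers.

a_max = 9/(9/4) = 4
d_a = ½·9·9/4 = 81/8; d_c = 9·6 = 54
d = 2·81/8 + 54 = 297/4
t_c = 6 > 0 so v_max = 9

d=297/4 v_max=9 a_max=4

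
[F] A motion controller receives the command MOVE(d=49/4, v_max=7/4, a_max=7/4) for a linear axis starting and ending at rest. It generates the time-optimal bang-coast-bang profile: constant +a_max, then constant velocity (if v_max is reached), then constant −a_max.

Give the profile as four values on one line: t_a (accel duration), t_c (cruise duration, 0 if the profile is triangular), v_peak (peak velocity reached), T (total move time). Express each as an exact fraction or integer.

(v_max)²/a_max = (7/4)²/(7/4) = 7/4
49/4 ≥ 7/4 so v_max reached
t_a = (7/4)/(7/4) = 1; v_peak = 7/4
d_cruise = 49/4 − 7/4 = 21/2; t_c = (21/2)/(7/4) = 6
T = 2·1 + 6 = 8

t_a=1 t_c=6 v_peak=7/4 T=8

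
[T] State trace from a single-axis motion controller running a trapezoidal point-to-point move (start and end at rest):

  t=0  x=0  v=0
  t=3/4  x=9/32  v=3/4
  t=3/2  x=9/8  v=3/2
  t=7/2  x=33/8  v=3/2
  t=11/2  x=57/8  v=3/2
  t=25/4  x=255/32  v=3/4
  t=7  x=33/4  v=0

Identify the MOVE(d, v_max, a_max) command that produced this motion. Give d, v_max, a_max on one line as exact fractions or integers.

final state: t=7, x=33/4, v=0 → d = 33/4
a_max = (3/4−0)/(3/4−0) = 1
max v = 3/2 over t∈[3/2,11/2] → v_max = 3/2
check: 3/2·(3/2+4) = 33/4 ✓

d=33/4 v_max=3/2 a_max=1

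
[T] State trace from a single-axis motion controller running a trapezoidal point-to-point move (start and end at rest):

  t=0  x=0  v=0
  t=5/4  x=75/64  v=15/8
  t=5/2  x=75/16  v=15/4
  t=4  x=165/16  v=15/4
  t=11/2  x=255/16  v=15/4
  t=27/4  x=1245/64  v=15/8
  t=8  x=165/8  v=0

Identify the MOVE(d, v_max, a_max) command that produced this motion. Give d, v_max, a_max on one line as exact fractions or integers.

d=165/8 v_max=15/4 a_max=3/2

final state: t=8, x=165/8, v=0 → d = 165/8
a_max = (15/8−0)/(5/4−0) = 3/2
max v = 15/4 over t∈[5/2,11/2] → v_max = 15/4
check: 15/4·(5/2+3) = 165/8 ✓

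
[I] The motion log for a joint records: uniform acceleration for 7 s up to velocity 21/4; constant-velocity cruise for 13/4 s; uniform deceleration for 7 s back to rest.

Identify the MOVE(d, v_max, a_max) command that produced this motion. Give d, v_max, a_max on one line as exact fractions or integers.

d=861/16 v_max=21/4 a_max=3/4

a_max = (21/4)/7 = 3/4
d_a = ½·21/4·7 = 147/8; d_c = 21/4·13/4 = 273/16
d = 2·147/8 + 273/16 = 861/16
t_c = 13/4 > 0 so v_max = 21/4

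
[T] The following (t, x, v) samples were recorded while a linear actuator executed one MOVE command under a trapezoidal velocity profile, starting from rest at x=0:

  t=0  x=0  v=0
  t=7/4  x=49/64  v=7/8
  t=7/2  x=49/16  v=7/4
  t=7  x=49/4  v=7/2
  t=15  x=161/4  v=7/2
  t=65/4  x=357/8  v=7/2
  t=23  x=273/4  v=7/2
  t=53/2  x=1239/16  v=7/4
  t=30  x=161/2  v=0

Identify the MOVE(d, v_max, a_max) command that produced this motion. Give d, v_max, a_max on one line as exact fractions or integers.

final state: t=30, x=161/2, v=0 → d = 161/2
a_max = (7/8−0)/(7/4−0) = 1/2
max v = 7/2 over t∈[7,23] → v_max = 7/2
check: 7/2·(7+16) = 161/2 ✓

d=161/2 v_max=7/2 a_max=1/2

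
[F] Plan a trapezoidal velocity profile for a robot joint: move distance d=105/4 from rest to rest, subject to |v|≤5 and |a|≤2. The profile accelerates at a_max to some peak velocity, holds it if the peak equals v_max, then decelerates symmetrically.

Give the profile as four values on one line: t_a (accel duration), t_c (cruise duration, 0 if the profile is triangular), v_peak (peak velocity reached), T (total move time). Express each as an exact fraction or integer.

v_max²/a_max = 5²/2 = 25/2
105/4 ≥ 25/2 so v_max reached
t_a = 5/2; v_peak = 5
d_cruise = 105/4 − 25/2 = 55/4; t_c = (55/4)/5 = 11/4
T = 2·5/2 + 11/4 = 31/4

t_a=5/2 t_c=11/4 v_peak=5 T=31/4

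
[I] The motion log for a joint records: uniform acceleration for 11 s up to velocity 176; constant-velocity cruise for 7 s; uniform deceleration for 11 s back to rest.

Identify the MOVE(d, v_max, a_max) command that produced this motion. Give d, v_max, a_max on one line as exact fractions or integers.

d=3168 v_max=176 a_max=16

a_max = 176/11 = 16
d_a = ½·176·11 = 968; d_c = 176·7 = 1232
d = 2·968 + 1232 = 3168
t_c = 7 > 0 ⇒ limit active, v_max = 176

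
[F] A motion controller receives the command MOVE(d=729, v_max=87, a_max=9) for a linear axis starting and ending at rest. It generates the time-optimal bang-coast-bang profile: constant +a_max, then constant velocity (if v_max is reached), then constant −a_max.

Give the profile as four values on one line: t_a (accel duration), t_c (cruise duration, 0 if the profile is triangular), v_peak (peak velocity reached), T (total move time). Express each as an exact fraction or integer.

t_a=9 t_c=0 v_peak=81 T=18

vₘ²/aₘ = 87²/9 = 841
729 < 841 → triangular
v_peak = √(729·9) = √6561 = 81
t_a = 81/9 = 9; t_c = 0
T = 2·9 = 18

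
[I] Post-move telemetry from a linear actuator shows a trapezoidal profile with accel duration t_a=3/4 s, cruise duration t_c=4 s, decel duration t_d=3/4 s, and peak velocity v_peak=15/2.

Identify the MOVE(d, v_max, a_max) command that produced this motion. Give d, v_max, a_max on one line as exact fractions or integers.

d=285/8 v_max=15/2 a_max=10

a_max = (15/2)/(3/4) = 10
d_a = ½·15/2·3/4 = 45/16; d_c = 15/2·4 = 30
d = 2·45/16 + 30 = 285/8
t_c = 4 > 0 so v_max = 15/2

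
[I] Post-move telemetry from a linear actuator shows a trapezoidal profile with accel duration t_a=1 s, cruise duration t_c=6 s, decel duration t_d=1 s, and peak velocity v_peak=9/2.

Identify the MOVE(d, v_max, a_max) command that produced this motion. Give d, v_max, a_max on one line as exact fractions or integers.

d=63/2 v_max=9/2 a_max=9/2

a_max = (9/2)/1 = 9/2
d_a = ½·9/2·1 = 9/4; d_c = 9/2·6 = 27
d = 2·9/4 + 27 = 63/2
t_c = 6 > 0 → v_max = v_peak = 9/2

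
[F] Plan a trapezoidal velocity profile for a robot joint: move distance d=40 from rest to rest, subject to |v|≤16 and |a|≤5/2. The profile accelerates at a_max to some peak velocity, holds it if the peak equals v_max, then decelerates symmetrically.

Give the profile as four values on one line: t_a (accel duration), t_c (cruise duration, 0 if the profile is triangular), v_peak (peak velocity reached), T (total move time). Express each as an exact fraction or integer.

t_a=4 t_c=0 v_peak=10 T=8

v_max²/a_max = 16²/(5/2) = 512/5
40 < 512/5 ⇒ no cruise
v_peak = √(40·5/2) = √100 = 10
t_a = 10/(5/2) = 4; t_c = 0
T = 2·4 = 8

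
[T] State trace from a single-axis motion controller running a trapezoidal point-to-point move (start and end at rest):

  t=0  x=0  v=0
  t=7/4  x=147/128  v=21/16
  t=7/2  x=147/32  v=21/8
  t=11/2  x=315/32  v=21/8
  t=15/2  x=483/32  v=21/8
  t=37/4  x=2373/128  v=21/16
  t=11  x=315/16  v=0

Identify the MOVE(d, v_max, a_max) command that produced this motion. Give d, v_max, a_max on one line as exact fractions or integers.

d=315/16 v_max=21/8 a_max=3/4

final state: t=11, x=315/16, v=0 → d = 315/16
a_max = (21/16−0)/(7/4−0) = 3/4
max v = 21/8 over t∈[7/2,15/2] → v_max = 21/8
check: 21/8·(7/2+4) = 315/16 ✓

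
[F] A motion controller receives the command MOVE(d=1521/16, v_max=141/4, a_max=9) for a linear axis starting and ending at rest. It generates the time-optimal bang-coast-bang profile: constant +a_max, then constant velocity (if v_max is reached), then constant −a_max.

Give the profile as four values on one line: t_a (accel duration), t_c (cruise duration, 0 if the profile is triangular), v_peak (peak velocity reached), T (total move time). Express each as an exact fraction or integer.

t_a=13/4 t_c=0 v_peak=117/4 T=13/2

(v_max)²/a_max = (141/4)²/9 = 2209/16
1521/16 < 2209/16 ⇒ no cruise
v_peak = √(1521/16·9) = √(13689/16) = 117/4
t_a = (117/4)/9 = 13/4; t_c = 0
T = 2·13/4 = 13/2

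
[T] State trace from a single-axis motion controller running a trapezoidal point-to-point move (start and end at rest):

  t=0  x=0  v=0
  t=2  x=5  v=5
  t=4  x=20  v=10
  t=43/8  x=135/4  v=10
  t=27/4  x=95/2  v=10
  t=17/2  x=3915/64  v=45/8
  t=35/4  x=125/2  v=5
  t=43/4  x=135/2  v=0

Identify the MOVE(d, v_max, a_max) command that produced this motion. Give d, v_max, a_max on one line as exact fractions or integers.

final state: t=43/4, x=135/2, v=0 → d = 135/2
a_max = (5−0)/(2−0) = 5/2
max v = 10 over t∈[4,27/4] → v_max = 10
check: 10·(4+11/4) = 135/2 ✓

d=135/2 v_max=10 a_max=5/2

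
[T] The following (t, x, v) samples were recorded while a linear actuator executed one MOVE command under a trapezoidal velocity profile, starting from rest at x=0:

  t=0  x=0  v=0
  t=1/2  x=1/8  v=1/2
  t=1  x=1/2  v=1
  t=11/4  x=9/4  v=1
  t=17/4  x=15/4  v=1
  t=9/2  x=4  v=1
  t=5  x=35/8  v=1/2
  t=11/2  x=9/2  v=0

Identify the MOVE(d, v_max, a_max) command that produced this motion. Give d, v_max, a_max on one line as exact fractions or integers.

d=9/2 v_max=1 a_max=1

final state: t=11/2, x=9/2, v=0 → d = 9/2
a_max = (1/2−0)/(1/2−0) = 1
max v = 1 over t∈[1,9/2] → v_max = 1
check: 1·(1+7/2) = 9/2 ✓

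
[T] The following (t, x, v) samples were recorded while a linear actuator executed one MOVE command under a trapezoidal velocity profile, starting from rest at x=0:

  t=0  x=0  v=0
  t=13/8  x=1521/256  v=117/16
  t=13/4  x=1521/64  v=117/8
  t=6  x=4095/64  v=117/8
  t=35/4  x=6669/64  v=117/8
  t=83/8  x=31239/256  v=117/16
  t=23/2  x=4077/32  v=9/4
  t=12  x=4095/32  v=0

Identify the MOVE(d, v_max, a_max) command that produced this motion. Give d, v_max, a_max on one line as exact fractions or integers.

final state: t=12, x=4095/32, v=0 → d = 4095/32
a_max = (117/16−0)/(13/8−0) = 9/2
max v = 117/8 over t∈[13/4,35/4] → v_max = 117/8
check: 117/8·(13/4+11/2) = 4095/32 ✓

d=4095/32 v_max=117/8 a_max=9/2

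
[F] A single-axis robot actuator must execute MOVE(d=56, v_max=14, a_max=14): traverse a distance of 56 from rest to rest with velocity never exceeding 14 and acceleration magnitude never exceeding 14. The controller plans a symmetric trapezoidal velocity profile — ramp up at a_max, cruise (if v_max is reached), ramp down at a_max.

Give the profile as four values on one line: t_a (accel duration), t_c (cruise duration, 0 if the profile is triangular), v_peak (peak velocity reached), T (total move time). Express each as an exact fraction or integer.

t_a=1 t_c=3 v_peak=14 T=5

v_max²/a_max = 14²/14 = 14
56 ≥ 14 so v_max reached
t_a = 14/14 = 1; v_peak = 14
d_cruise = 56 − 14 = 42; t_c = 42/14 = 3
T = 2·1 + 3 = 5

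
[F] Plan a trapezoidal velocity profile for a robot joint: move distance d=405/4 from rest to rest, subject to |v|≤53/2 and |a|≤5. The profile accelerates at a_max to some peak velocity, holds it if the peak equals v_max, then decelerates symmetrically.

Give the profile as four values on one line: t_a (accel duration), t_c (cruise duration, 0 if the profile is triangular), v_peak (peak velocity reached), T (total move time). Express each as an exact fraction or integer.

t_a=9/2 t_c=0 v_peak=45/2 T=9

vₘ²/aₘ = (53/2)²/5 = 2809/20
405/4 < 2809/20 → triangular
v_peak = √(405/4·5) = √(2025/4) = 45/2
t_a = (45/2)/5 = 9/2; t_c = 0
T = 2·9/2 = 9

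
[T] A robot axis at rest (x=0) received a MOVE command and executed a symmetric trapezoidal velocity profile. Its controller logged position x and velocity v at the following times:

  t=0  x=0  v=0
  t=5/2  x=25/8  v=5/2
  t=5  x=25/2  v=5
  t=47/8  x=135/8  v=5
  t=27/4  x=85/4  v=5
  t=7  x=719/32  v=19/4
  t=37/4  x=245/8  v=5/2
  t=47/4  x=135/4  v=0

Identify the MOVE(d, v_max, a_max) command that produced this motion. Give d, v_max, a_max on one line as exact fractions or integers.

final state: t=47/4, x=135/4, v=0 → d = 135/4
a_max = (5/2−0)/(5/2−0) = 1
max v = 5 over t∈[5,27/4] → v_max = 5
check: 5·(5+7/4) = 135/4 ✓

d=135/4 v_max=5 a_max=1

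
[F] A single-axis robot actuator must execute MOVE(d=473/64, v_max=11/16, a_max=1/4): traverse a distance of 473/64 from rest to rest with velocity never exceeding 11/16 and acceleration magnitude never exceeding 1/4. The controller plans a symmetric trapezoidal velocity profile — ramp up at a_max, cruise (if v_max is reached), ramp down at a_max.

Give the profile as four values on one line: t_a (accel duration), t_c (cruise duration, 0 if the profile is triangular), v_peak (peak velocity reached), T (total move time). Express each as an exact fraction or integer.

v_max²/a_max = (11/16)²/(1/4) = 121/64
473/64 ≥ 121/64 ⇒ cruise phase
t_a = (11/16)/(1/4) = 11/4; v_peak = 11/16
d_cruise = 473/64 − 121/64 = 11/2; t_c = (11/2)/(11/16) = 8
T = 2·11/4 + 8 = 27/2

t_a=11/4 t_c=8 v_peak=11/16 T=27/2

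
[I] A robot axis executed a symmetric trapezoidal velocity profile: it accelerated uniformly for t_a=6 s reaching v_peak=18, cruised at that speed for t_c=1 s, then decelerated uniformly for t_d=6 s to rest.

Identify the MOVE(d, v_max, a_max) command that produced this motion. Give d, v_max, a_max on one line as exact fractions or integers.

d=126 v_max=18 a_max=3

a_max = 18/6 = 3
d_a = ½·18·6 = 54; d_c = 18·1 = 18
d = 2·54 + 18 = 126
t_c = 1 > 0 → v_max = v_peak = 18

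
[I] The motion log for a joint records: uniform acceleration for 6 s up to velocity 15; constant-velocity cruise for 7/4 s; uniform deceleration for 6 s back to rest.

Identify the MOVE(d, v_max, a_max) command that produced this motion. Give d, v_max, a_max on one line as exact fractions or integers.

d=465/4 v_max=15 a_max=5/2

a_max = 15/6 = 5/2
d_a = ½·15·6 = 45; d_c = 15·7/4 = 105/4
d = 2·45 + 105/4 = 465/4
t_c = 7/4 > 0 so v_max = 15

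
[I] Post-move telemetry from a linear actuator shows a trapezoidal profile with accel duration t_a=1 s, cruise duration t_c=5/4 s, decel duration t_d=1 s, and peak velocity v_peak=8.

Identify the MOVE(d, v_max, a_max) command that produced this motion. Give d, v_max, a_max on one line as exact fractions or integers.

a_max = 8/1 = 8
d_a = ½·8·1 = 4; d_c = 8·5/4 = 10
d = 2·4 + 10 = 18
t_c = 5/4 > 0 → v_max = v_peak = 8

d=18 v_max=8 a_max=8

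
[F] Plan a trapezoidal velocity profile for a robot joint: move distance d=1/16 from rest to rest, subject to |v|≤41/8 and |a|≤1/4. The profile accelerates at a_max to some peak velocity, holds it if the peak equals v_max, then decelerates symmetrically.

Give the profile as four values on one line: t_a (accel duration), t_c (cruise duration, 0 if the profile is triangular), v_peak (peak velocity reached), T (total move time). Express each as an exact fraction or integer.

t_a=1/2 t_c=0 v_peak=1/8 T=1

(v_max)²/a_max = (41/8)²/(1/4) = 1681/16
1/16 < 1681/16 → triangular
v_peak = √(1/16·1/4) = √(1/64) = 1/8
t_a = (1/8)/(1/4) = 1/2; t_c = 0
T = 2·1/2 = 1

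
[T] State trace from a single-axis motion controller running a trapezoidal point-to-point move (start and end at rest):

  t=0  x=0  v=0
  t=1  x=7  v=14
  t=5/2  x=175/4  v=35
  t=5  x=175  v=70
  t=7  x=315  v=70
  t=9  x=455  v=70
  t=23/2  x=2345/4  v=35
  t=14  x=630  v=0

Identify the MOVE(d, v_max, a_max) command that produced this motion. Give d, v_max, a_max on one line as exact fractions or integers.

d=630 v_max=70 a_max=14

final state: t=14, x=630, v=0 → d = 630
a_max = (14−0)/(1−0) = 14
max v = 70 over t∈[5,9] → v_max = 70
check: 70·(5+4) = 630 ✓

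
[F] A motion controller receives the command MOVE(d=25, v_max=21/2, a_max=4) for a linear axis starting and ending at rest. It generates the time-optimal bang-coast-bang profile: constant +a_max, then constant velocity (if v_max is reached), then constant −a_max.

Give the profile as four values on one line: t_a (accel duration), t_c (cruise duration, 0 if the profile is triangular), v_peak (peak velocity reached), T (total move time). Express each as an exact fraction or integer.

t_a=5/2 t_c=0 v_peak=10 T=5

v_max²/a_max = (21/2)²/4 = 441/16
25 < 441/16 ⇒ no cruise
v_peak = √(25·4) = √100 = 10
t_a = 10/4 = 5/2; t_c = 0
T = 2·5/2 = 5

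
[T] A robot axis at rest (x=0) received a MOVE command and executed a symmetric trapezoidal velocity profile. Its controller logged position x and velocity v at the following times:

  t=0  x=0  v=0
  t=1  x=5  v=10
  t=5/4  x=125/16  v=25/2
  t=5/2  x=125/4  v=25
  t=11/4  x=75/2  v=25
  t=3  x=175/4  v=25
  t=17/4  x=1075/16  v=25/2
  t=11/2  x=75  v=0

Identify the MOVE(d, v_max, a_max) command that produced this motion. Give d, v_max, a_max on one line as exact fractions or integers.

final state: t=11/2, x=75, v=0 → d = 75
a_max = (10−0)/(1−0) = 10
max v = 25 over t∈[5/2,3] → v_max = 25
check: 25·(5/2+1/2) = 75 ✓

d=75 v_max=25 a_max=10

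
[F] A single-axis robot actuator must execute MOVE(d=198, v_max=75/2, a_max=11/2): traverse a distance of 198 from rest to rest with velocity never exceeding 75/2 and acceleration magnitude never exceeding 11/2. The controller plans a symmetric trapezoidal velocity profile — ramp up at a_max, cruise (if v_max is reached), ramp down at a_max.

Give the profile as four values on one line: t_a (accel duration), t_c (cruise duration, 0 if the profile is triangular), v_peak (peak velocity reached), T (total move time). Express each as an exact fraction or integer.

t_a=6 t_c=0 v_peak=33 T=12

v_max²/a_max = (75/2)²/(11/2) = 5625/22
198 < 5625/22 → triangular
v_peak = √(198·11/2) = √1089 = 33
t_a = 33/(11/2) = 6; t_c = 0
T = 2·6 = 12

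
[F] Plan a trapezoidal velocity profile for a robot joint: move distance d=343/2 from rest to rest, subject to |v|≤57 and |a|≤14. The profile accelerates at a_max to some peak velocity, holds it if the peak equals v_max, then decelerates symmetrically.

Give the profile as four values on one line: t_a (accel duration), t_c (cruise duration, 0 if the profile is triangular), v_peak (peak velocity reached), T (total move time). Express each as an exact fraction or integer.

t_a=7/2 t_c=0 v_peak=49 T=7

vₘ²/aₘ = 57²/14 = 3249/14
343/2 < 3249/14 ⇒ no cruise
v_peak = √(343/2·14) = √2401 = 49
t_a = 49/14 = 7/2; t_c = 0
T = 2·7/2 = 7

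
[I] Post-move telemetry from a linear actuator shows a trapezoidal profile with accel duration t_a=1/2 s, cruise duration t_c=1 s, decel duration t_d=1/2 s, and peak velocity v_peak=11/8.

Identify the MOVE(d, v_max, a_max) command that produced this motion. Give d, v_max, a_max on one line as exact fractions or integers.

a_max = (11/8)/(1/2) = 11/4
d_a = ½·11/8·1/2 = 11/32; d_c = 11/8·1 = 11/8
d = 2·11/32 + 11/8 = 33/16
t_c = 1 > 0 → v_max = v_peak = 11/8

d=33/16 v_max=11/8 a_max=11/4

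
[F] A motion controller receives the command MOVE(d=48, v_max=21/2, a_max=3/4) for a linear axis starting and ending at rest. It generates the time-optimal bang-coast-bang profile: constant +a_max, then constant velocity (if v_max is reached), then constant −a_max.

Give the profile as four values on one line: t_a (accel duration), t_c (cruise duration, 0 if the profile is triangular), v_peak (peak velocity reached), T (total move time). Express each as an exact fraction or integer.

t_a=8 t_c=0 v_peak=6 T=16

(v_max)²/a_max = (21/2)²/(3/4) = 147
48 < 147 ⇒ no cruise
v_peak = √(48·3/4) = √36 = 6
t_a = 6/(3/4) = 8; t_c = 0
T = 2·8 = 16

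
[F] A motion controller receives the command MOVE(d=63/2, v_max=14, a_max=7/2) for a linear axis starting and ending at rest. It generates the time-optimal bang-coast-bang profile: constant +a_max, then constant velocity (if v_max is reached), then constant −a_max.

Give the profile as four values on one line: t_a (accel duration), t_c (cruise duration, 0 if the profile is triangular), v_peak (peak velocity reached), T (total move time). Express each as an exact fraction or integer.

v_max²/a_max = 14²/(7/2) = 56
63/2 < 56 ⇒ no cruise
v_peak = √(63/2·7/2) = √(441/4) = 21/2
t_a = (21/2)/(7/2) = 3; t_c = 0
T = 2·3 = 6

t_a=3 t_c=0 v_peak=21/2 T=6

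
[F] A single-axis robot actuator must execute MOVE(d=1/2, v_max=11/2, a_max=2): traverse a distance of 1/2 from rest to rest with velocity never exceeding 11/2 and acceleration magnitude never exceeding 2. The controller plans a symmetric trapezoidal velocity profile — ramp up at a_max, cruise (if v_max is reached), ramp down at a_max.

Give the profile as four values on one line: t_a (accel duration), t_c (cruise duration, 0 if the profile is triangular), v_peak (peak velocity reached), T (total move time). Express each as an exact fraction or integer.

t_a=1/2 t_c=0 v_peak=1 T=1

v_max²/a_max = (11/2)²/2 = 121/8
1/2 < 121/8 so t_c = 0
v_peak = √(1/2·2) = √1 = 1
t_a = 1/2; t_c = 0
T = 2·1/2 = 1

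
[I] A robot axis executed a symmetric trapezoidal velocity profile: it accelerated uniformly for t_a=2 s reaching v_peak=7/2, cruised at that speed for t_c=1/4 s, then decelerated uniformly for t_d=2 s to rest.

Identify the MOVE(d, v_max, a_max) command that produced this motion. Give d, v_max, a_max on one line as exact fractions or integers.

d=63/8 v_max=7/2 a_max=7/4

a_max = (7/2)/2 = 7/4
d_a = ½·7/2·2 = 7/2; d_c = 7/2·1/4 = 7/8
d = 2·7/2 + 7/8 = 63/8
t_c = 1/4 > 0 ⇒ limit active, v_max = 7/2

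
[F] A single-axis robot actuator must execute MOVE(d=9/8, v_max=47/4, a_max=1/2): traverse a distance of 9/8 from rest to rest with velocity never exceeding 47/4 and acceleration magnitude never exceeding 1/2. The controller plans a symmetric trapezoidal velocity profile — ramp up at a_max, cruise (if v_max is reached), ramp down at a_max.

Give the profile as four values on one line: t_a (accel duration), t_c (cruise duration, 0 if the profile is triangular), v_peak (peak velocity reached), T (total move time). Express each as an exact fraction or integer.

(v_max)²/a_max = (47/4)²/(1/2) = 2209/8
9/8 < 2209/8 so t_c = 0
v_peak = √(9/8·1/2) = √(9/16) = 3/4
t_a = (3/4)/(1/2) = 3/2; t_c = 0
T = 2·3/2 = 3

t_a=3/2 t_c=0 v_peak=3/4 T=3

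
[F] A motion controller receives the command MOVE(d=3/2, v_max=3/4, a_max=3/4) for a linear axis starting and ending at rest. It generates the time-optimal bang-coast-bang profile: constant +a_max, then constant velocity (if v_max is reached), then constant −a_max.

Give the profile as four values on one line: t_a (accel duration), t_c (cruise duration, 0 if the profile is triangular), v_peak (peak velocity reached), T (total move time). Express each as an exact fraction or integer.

(v_max)²/a_max = (3/4)²/(3/4) = 3/4
3/2 ≥ 3/4 so v_max reached
t_a = (3/4)/(3/4) = 1; v_peak = 3/4
d_cruise = 3/2 − 3/4 = 3/4; t_c = (3/4)/(3/4) = 1
T = 2·1 + 1 = 3

t_a=1 t_c=1 v_peak=3/4 T=3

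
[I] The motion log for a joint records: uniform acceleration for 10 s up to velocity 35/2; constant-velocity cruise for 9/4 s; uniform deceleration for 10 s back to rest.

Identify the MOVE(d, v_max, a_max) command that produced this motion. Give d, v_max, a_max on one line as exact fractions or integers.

a_max = (35/2)/10 = 7/4
d_a = ½·35/2·10 = 175/2; d_c = 35/2·9/4 = 315/8
d = 2·175/2 + 315/8 = 1715/8
t_c = 9/4 > 0 ⇒ limit active, v_max = 35/2

d=1715/8 v_max=35/2 a_max=7/4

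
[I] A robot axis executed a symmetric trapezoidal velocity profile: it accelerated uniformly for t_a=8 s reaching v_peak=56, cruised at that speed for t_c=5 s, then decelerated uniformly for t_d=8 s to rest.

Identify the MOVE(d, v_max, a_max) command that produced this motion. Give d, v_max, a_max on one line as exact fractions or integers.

a_max = 56/8 = 7
d_a = ½·56·8 = 224; d_c = 56·5 = 280
d = 2·224 + 280 = 728
t_c = 5 > 0 so v_max = 56

d=728 v_max=56 a_max=7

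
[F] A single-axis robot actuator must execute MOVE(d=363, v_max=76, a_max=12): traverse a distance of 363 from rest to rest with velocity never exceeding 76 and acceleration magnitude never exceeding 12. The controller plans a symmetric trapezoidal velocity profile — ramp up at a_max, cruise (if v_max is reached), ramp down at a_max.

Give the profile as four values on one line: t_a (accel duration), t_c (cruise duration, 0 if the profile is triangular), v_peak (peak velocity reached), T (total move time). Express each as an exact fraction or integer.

t_a=11/2 t_c=0 v_peak=66 T=11

(v_max)²/a_max = 76²/12 = 1444/3
363 < 1444/3 → triangular
v_peak = √(363·12) = √4356 = 66
t_a = 66/12 = 11/2; t_c = 0
T = 2·11/2 = 11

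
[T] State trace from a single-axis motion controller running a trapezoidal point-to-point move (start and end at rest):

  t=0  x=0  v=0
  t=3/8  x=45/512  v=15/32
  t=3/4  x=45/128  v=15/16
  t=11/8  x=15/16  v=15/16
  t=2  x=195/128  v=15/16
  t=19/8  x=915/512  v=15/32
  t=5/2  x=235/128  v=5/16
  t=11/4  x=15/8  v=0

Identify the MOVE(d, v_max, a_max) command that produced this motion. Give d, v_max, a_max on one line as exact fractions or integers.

final state: t=11/4, x=15/8, v=0 → d = 15/8
a_max = (15/32−0)/(3/8−0) = 5/4
max v = 15/16 over t∈[3/4,2] → v_max = 15/16
check: 15/16·(3/4+5/4) = 15/8 ✓

d=15/8 v_max=15/16 a_max=5/4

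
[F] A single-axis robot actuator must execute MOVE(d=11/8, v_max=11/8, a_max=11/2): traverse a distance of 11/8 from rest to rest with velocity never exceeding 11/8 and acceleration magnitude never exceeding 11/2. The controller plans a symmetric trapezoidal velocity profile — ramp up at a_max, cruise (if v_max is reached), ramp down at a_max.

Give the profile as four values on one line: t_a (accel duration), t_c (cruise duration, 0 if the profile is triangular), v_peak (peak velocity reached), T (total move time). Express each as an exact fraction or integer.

(v_max)²/a_max = (11/8)²/(11/2) = 11/32
11/8 ≥ 11/32 so v_max reached
t_a = (11/8)/(11/2) = 1/4; v_peak = 11/8
d_cruise = 11/8 − 11/32 = 33/32; t_c = (33/32)/(11/8) = 3/4
T = 2·1/4 + 3/4 = 5/4

t_a=1/4 t_c=3/4 v_peak=11/8 T=5/4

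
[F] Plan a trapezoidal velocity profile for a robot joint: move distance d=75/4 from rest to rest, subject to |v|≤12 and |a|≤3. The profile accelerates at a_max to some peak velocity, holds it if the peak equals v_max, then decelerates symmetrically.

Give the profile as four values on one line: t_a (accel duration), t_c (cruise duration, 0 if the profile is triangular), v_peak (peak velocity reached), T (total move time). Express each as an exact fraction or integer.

(v_max)²/a_max = 12²/3 = 48
75/4 < 48 ⇒ no cruise
v_peak = √(75/4·3) = √(225/4) = 15/2
t_a = (15/2)/3 = 5/2; t_c = 0
T = 2·5/2 = 5

t_a=5/2 t_c=0 v_peak=15/2 T=5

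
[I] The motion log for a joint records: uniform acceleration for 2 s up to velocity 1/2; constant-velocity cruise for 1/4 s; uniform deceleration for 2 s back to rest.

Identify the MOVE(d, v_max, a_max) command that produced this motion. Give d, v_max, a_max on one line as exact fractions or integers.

d=9/8 v_max=1/2 a_max=1/4

a_max = (1/2)/2 = 1/4
d_a = ½·1/2·2 = 1/2; d_c = 1/2·1/4 = 1/8
d = 2·1/2 + 1/8 = 9/8
t_c = 1/4 > 0 so v_max = 1/2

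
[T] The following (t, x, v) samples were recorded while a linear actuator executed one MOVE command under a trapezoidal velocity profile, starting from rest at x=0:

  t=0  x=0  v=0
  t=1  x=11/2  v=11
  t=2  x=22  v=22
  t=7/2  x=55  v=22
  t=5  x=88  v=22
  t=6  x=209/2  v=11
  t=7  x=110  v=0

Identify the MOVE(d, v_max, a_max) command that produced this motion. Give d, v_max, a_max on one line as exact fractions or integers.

d=110 v_max=22 a_max=11

final state: t=7, x=110, v=0 → d = 110
a_max = (11−0)/(1−0) = 11
max v = 22 over t∈[2,5] → v_max = 22
check: 22·(2+3) = 110 ✓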